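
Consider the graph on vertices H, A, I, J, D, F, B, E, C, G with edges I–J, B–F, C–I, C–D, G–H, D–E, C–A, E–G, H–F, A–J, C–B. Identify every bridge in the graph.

none

The edges on the cycle C-A-J-I-C are not bridges since each lies on that cycle.
Every edge lies on some cycle, so there are no bridges.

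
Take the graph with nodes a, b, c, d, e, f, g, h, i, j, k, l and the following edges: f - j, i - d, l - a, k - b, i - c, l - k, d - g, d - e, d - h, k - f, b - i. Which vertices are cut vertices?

b, d, f, i, k, l

Removing b increases the component count from 1 to 2, so b is a cut vertex.
Removing d increases the component count from 1 to 4, so d is a cut vertex.
Removing f increases the component count from 1 to 2, so f is a cut vertex.
Likewise i, k, l are cut vertices.
By contrast removing a leaves 1 component; it is not a cut vertex. No other vertex is a cut vertex either.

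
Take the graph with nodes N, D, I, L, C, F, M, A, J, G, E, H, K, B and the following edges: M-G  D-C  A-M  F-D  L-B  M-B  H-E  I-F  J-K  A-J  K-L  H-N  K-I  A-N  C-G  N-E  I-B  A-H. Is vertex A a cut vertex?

Deleting A raises the number of components from 1 to 2, so A is a cut vertex.

Yes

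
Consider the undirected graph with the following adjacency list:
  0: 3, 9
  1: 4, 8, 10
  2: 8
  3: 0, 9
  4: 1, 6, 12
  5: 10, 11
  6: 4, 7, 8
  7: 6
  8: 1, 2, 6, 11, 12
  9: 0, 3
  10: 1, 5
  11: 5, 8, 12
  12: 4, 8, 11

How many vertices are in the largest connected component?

10

Starting from 0 we can reach 0, 3, 9. That is one component of size 3.
Starting from 1 we can reach 1, 2, 4, 5, 6, 7, 8, 10, 11, 12. That is one component of size 10.
The largest has 10 vertices.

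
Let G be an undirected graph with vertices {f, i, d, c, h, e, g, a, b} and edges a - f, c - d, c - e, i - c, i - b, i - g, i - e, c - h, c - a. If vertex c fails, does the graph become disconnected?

Deleting c raises the number of components from 1 to 4, so c is a cut vertex.

Yes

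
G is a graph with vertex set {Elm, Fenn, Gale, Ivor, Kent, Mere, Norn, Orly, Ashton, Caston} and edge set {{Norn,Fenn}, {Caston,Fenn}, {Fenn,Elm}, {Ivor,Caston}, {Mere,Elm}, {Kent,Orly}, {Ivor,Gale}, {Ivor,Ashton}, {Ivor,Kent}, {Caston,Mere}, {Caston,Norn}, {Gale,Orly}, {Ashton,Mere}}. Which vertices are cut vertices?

Ivor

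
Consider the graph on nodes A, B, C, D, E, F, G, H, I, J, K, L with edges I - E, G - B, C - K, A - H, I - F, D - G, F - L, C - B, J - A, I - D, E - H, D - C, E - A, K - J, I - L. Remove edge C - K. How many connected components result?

C and K are still connected via C-D-I-E-A-J-K, so the component count stays at 1.

1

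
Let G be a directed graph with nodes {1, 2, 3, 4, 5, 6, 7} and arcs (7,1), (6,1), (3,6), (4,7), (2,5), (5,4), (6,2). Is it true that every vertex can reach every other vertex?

No

There is no directed path from 5 to 3, so the graph is not strongly connected.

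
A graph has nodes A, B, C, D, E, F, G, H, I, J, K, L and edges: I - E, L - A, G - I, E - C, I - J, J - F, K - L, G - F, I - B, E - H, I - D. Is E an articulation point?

Deleting E raises the number of components from 2 to 4, so E is a cut vertex.

Yes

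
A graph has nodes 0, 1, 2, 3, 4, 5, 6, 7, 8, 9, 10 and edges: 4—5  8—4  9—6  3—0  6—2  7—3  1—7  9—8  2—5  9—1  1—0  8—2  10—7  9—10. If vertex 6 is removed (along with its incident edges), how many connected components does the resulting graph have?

With 6 gone, the remaining components are: {0, 1, 2, 3, 4, 5, 7, 8, 9, 10}.
That is 1 component.

1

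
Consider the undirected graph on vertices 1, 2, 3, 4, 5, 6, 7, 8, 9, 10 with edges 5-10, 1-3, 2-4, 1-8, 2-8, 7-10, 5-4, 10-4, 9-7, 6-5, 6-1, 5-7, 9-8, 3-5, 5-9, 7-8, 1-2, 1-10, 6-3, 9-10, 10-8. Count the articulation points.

Removing 9, for instance, still leaves 1 component. No single vertex removal increases the component count — the graph has no articulation points.

0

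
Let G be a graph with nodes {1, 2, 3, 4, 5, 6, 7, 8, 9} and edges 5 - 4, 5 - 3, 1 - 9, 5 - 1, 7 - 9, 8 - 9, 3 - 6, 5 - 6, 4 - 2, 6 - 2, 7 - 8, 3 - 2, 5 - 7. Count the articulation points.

Removing 5 increases the component count from 1 to 2, so 5 is a cut vertex.
By contrast removing 7 leaves 1 component; it is not a cut vertex. No other vertex is a cut vertex either.

1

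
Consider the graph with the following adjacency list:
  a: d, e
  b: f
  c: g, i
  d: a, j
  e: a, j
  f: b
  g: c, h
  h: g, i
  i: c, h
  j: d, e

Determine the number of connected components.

3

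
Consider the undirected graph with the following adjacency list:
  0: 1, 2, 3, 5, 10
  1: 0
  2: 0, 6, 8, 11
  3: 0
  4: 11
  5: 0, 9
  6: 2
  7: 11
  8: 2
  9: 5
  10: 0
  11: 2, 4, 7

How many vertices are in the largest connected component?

Starting from 0 we can reach 0, 1, 2, 3, 4, 5, 6, 7, 8, 9, 10, 11. That is one component of size 12.
The largest has 12 vertices.

12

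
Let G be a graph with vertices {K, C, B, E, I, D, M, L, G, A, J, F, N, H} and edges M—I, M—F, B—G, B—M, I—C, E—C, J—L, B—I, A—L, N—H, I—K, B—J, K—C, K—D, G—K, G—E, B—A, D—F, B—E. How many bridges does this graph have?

The edges on the cycle B-J-L-A-B are not bridges since each lies on that cycle.
But removing N—H disconnects N from H — this is a bridge.

1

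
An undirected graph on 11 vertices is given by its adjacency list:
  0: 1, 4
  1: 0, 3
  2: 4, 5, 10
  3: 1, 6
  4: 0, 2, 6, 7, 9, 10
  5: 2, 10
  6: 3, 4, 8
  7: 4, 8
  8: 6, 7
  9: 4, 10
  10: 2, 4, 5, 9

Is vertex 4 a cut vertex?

Yes

Deleting 4 raises the number of components from 1 to 2, so 4 is a cut vertex.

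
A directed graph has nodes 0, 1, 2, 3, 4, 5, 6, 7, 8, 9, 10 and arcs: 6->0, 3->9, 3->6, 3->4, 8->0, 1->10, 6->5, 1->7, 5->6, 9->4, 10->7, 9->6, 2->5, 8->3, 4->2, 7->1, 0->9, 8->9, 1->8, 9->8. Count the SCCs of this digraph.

2

{0, 2, 3, 4, 5, 6, 8, 9} are all mutually reachable — one SCC of size 8.
{1, 7, 10} are all mutually reachable — one SCC of size 3.
That gives 2 strongly connected components.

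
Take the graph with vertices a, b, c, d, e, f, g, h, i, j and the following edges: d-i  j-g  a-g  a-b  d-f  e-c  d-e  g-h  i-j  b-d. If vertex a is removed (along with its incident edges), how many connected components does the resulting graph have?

With a gone, the remaining components are: {b, c, d, e, f, g, h, i, j}.
That is 1 component.

1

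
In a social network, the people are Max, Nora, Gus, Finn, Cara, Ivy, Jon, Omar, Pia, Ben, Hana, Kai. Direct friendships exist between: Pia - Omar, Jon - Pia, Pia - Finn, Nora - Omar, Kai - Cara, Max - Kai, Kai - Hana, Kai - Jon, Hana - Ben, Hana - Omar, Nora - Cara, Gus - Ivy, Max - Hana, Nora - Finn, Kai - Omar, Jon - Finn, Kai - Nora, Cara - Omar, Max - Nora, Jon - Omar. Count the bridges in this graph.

2

The edges on the cycle Max-Kai-Jon-Pia-Omar-Nora-Max are not bridges since each lies on that cycle.
But removing Gus - Ivy disconnects Gus from Ivy; removing Hana - Ben disconnects Hana from Ben — these are bridges.
That makes 2 bridges.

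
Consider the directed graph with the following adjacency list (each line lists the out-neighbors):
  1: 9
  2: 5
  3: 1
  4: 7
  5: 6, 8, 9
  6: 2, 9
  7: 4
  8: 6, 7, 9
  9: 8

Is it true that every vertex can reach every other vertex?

There is no directed path from 2 to 3, so the graph is not strongly connected.

No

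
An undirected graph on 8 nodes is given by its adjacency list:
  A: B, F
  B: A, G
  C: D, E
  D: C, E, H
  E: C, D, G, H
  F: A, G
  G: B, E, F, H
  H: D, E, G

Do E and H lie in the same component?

Yes

From E we can reach A, B, C, D, E, F, G, H, which includes H.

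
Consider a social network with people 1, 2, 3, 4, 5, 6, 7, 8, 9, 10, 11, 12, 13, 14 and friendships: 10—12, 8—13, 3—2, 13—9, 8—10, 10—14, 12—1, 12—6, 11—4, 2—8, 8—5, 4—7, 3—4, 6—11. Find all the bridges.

1-12, 10-14, 13-8, 13-9, 4-7, 5-8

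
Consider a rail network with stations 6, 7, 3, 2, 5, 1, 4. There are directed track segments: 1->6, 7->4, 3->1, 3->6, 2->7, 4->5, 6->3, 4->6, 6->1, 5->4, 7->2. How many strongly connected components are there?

{1, 3, 6} are all mutually reachable — one SCC of size 3.
{4, 5} are all mutually reachable — one SCC of size 2.
{2, 7} are all mutually reachable — one SCC of size 2.
That gives 3 strongly connected components.

3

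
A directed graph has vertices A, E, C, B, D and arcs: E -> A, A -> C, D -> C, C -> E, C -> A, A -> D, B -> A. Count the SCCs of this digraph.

2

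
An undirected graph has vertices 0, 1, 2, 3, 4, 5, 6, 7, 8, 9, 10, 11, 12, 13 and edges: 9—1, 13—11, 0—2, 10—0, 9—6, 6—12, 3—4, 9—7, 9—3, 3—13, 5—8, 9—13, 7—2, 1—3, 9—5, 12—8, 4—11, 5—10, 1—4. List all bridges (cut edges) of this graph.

none

The edges on the cycle 9-6-12-8-5-9 are not bridges since each lies on that cycle.
Every edge lies on some cycle, so there are no bridges.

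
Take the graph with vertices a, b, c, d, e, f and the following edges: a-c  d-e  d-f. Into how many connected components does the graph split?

3

b is isolated — a component by itself.
Starting from a we can reach a, c. That is one component of size 2.
Starting from d we can reach d, e, f. That is one component of size 3.
Total: 3 components.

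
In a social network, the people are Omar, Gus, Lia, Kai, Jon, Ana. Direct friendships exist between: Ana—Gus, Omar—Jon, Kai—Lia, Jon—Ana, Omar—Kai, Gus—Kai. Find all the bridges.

Kai-Lia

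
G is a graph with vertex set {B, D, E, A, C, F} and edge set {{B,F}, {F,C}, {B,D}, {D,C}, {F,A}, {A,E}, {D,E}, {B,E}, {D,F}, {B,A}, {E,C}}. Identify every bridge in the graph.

none

The edges on the cycle B-D-F-C-E-B are not bridges since each lies on that cycle.
Every edge lies on some cycle, so there are no bridges.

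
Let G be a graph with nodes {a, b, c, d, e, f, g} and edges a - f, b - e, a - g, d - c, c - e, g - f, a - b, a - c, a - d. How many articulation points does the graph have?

Removing a increases the component count from 1 to 2, so a is a cut vertex.
By contrast removing b leaves 1 component; it is not a cut vertex. No other vertex is a cut vertex either.

1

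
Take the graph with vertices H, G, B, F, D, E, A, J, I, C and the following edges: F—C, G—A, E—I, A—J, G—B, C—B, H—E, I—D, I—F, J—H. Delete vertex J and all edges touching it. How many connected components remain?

1

With J gone, the remaining components are: {A, B, C, D, E, F, G, H, I}.
That is 1 component.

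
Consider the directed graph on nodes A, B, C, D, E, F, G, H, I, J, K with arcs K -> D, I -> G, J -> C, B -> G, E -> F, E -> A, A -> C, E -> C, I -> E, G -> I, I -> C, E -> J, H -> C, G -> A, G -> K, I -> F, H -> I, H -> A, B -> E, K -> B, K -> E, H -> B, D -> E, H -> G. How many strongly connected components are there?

8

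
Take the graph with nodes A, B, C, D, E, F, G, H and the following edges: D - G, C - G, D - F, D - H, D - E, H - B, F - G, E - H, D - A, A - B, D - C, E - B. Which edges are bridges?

none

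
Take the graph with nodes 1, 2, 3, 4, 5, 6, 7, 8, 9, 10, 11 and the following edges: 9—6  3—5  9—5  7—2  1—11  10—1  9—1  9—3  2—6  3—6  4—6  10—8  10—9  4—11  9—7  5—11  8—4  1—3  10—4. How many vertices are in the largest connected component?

11

Starting from 1 we can reach 1, 2, 3, 4, 5, 6, 7, 8, 9, 10, 11. That is one component of size 11.
The largest has 11 vertices.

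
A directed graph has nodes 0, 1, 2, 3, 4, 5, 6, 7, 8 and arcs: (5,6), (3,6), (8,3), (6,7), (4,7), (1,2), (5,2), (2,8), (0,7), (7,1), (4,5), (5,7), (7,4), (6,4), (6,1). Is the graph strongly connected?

There is no directed path from 5 to 0, so the graph is not strongly connected.

No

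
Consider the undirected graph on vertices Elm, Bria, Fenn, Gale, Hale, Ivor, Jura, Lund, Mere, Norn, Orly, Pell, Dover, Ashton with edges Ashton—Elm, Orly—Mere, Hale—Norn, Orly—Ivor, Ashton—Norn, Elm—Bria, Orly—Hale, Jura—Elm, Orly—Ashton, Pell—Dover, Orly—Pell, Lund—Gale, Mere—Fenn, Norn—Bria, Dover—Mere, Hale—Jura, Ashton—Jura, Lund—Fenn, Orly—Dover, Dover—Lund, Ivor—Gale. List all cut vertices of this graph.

Orly

Removing Orly increases the component count from 1 to 2, so Orly is a cut vertex.
By contrast removing Norn leaves 1 component; it is not a cut vertex. No other vertex is a cut vertex either.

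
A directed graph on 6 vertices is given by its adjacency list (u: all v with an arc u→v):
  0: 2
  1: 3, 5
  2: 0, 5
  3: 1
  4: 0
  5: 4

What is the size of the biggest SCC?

4

{0, 2, 4, 5} are all mutually reachable — one SCC of size 4.
{1, 3} are all mutually reachable — one SCC of size 2.
The largest has 4 vertices.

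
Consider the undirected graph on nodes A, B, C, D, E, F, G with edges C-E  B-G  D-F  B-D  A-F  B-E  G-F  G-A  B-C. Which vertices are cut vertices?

B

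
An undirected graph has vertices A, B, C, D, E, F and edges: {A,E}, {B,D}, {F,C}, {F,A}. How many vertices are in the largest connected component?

Starting from B we can reach B, D. That is one component of size 2.
Starting from A we can reach A, C, E, F. That is one component of size 4.
The largest has 4 vertices.

4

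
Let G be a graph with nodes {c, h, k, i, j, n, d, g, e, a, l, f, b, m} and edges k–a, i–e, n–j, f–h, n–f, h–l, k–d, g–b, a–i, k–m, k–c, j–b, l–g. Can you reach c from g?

The component containing g is {b, f, g, h, j, l, n}, and c is not in it.

No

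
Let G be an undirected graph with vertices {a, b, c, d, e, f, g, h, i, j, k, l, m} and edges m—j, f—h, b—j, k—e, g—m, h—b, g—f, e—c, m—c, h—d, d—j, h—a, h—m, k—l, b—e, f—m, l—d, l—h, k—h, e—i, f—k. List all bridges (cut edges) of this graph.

The edges on the cycle g-f-k-l-h-b-e-c-m-g are not bridges since each lies on that cycle.
But removing i—e disconnects i from e; removing h—a disconnects h from a — these are bridges.

a-h, e-i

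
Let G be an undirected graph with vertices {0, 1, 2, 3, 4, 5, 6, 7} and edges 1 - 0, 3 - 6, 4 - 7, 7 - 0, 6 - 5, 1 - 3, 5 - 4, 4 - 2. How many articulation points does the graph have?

1

Removing 4 increases the component count from 1 to 2, so 4 is a cut vertex.
By contrast removing 7 leaves 1 component; it is not a cut vertex. No other vertex is a cut vertex either.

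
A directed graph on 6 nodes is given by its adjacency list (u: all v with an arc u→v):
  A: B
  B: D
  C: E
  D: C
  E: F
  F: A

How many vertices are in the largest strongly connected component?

6

{A, B, C, D, E, F} are all mutually reachable — one SCC of size 6.
The largest has 6 vertices.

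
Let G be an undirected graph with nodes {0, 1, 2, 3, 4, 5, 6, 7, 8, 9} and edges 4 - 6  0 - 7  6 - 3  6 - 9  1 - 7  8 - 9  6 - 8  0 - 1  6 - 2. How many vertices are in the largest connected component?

6

5 is isolated — a component by itself.
Starting from 0 we can reach 0, 1, 7. That is one component of size 3.
Starting from 2 we can reach 2, 3, 4, 6, 8, 9. That is one component of size 6.
The largest has 6 vertices.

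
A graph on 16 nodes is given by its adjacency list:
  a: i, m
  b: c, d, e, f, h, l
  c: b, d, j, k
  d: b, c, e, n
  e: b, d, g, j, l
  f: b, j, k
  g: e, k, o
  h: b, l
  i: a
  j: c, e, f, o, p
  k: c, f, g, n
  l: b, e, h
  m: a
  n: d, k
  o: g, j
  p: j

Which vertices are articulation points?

a, j

Removing a increases the component count from 2 to 3, so a is a cut vertex.
Removing j increases the component count from 2 to 3, so j is a cut vertex.
By contrast removing g leaves 2 components; it is not a cut vertex. No other vertex is a cut vertex either.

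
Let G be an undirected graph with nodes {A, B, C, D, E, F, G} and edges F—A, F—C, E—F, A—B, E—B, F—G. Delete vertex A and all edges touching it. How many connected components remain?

2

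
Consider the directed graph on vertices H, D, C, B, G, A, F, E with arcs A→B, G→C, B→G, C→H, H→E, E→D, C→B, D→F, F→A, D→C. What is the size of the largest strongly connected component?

8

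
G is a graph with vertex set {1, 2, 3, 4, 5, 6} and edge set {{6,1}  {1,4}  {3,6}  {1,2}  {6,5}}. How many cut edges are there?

removing 1—6 disconnects 1 from 6; removing 3—6 disconnects 3 from 6; removing 2—1 disconnects 2 from 1; removing 5—6 disconnects 5 from 6 — these are bridges.
In total 5 edges are bridges.

5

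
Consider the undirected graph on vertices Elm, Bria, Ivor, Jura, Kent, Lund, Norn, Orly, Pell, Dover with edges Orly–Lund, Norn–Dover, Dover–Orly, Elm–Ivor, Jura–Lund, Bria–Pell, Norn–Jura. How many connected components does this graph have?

4

Kent is isolated — a component by itself.
Starting from Bria we can reach Bria, Pell. That is one component of size 2.
Starting from Elm we can reach Elm, Ivor. That is one component of size 2.
Starting from Jura we can reach Jura, Lund, Norn, Orly, Dover. That is one component of size 5.
Total: 4 components.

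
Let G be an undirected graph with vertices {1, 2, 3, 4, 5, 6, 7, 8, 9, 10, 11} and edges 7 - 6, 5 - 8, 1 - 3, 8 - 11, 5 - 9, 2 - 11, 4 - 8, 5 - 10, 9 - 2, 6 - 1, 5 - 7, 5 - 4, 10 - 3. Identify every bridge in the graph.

The edges on the cycle 5-9-2-11-8-5 are not bridges since each lies on that cycle.
Every edge lies on some cycle, so there are no bridges.

none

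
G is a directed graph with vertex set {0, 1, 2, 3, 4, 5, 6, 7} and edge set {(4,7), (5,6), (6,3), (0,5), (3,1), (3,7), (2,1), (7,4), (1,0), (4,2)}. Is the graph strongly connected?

From 7 we can reach every vertex (0, 1, 2, 3, 4, 5, 6, 7), and every vertex can reach 7 (0, 1, 2, 3, 4, 5, 6, 7). So the whole graph is one strongly connected component.

Yes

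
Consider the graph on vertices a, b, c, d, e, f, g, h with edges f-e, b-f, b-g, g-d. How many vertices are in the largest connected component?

5

c is isolated — a component by itself.
a is isolated — a component by itself.
h is isolated — a component by itself.
Starting from b we can reach b, d, e, f, g. That is one component of size 5.
The largest has 5 vertices.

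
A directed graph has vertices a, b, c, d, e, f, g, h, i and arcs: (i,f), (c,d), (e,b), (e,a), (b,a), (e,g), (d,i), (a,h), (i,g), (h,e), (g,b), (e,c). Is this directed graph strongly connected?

No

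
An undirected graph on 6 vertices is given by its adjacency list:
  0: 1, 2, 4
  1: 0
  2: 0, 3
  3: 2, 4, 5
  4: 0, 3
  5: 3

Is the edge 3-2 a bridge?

No

After removing 3-2, the path 3-4-0-2 still connects them, so the edge is not a bridge.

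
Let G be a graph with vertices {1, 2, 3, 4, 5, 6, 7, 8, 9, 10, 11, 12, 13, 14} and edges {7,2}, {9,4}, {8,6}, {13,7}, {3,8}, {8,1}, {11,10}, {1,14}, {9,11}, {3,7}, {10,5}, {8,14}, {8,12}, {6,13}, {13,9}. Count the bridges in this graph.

7

The edges on the cycle 3-8-6-13-7-3 are not bridges since each lies on that cycle.
But removing 10-11 disconnects 10 from 11; removing 11-9 disconnects 11 from 9; removing 4-9 disconnects 4 from 9; removing 2-7 disconnects 2 from 7 — these are bridges.
In total 7 edges are bridges.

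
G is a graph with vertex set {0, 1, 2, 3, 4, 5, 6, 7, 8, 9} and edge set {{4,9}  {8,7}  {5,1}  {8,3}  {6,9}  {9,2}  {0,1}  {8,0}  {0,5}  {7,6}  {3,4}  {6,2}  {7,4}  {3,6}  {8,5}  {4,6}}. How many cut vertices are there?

1

Removing 8 increases the component count from 1 to 2, so 8 is a cut vertex.
By contrast removing 7 leaves 1 component; it is not a cut vertex. No other vertex is a cut vertex either.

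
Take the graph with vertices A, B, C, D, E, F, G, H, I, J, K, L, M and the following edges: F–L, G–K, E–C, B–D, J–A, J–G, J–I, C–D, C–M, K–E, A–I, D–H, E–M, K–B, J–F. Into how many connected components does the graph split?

Starting from A we can reach A, B, C, D, E, F, G, H, I, J, K, L, M. That is one component of size 13.
Total: 1 component.

1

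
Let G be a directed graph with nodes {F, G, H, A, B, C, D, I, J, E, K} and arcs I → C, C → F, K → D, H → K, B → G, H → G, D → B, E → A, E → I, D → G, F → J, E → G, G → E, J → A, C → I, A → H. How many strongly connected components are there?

1

{A, B, C, D, E, F, G, H, I, J, K} are all mutually reachable — one SCC of size 11.
That gives 1 strongly connected component.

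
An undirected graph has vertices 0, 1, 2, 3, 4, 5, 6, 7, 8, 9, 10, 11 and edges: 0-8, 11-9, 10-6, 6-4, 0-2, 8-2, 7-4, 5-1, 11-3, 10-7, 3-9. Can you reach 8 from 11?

No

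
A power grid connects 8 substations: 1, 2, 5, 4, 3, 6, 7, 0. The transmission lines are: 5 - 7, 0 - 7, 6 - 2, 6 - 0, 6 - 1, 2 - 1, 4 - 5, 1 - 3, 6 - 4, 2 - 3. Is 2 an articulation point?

Deleting 2 leaves 1 component (was 1) (its neighbors 1, 3, 6 remain connected to each other), so 2 is not a cut vertex.

No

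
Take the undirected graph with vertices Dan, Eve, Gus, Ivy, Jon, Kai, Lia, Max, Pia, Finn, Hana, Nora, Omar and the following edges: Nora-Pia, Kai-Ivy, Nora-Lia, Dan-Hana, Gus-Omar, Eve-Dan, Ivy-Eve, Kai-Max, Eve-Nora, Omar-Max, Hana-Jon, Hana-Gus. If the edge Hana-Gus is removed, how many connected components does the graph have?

2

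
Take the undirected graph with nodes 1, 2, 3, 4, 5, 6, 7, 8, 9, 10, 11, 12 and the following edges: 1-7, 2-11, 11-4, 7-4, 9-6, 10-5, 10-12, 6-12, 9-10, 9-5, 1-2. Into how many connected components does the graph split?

4

8 is isolated — a component by itself.
3 is isolated — a component by itself.
Starting from 5 we can reach 5, 6, 9, 10, 12. That is one component of size 5.
Starting from 1 we can reach 1, 2, 4, 7, 11. That is one component of size 5.
Total: 4 components.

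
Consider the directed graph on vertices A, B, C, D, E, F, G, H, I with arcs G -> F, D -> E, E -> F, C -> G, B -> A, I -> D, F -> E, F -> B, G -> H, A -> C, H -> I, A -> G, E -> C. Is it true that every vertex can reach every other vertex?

From E we can reach every vertex (A, B, C, D, E, F, G, H, I), and every vertex can reach E (A, B, C, D, E, F, G, H, I). So the whole graph is one strongly connected component.

Yes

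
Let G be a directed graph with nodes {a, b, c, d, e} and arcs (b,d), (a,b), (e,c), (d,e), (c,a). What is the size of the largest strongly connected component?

5

{a, b, c, d, e} are all mutually reachable — one SCC of size 5.
The largest has 5 vertices.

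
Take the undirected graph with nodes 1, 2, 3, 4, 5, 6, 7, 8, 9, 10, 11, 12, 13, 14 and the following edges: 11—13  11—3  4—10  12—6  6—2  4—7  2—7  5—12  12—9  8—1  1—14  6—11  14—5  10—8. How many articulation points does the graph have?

3

Removing 6 increases the component count from 1 to 2, so 6 is a cut vertex.
Removing 11 increases the component count from 1 to 3, so 11 is a cut vertex.
Removing 12 increases the component count from 1 to 2, so 12 is a cut vertex.
By contrast removing 4 leaves 1 component; it is not a cut vertex. No other vertex is a cut vertex either.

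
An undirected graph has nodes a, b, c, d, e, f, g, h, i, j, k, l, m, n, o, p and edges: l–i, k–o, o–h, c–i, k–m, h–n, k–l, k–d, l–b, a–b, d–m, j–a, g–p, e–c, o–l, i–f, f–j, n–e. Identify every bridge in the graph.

g-p

The edges on the cycle k-d-m-k are not bridges since each lies on that cycle.
But removing g–p disconnects g from p — this is a bridge.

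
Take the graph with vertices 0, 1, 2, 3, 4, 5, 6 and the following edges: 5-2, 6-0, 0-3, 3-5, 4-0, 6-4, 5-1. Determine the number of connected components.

1

Starting from 0 we can reach 0, 1, 2, 3, 4, 5, 6. That is one component of size 7.
Total: 1 component.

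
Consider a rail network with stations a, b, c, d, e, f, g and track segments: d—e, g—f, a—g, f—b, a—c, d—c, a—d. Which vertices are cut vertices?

Removing a increases the component count from 1 to 2, so a is a cut vertex.
Removing d increases the component count from 1 to 2, so d is a cut vertex.
Removing f increases the component count from 1 to 2, so f is a cut vertex.
Likewise g is a cut vertex.
By contrast removing b leaves 1 component; it is not a cut vertex. No other vertex is a cut vertex either.

a, d, f, g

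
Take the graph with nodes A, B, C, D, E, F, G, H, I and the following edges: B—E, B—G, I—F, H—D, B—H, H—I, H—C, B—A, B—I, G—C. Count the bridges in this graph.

The edges on the cycle B-H-C-G-B are not bridges since each lies on that cycle.
But removing E—B disconnects E from B; removing F—I disconnects F from I; removing H—D disconnects H from D; removing A—B disconnects A from B — these are bridges.
That makes 4 bridges.

4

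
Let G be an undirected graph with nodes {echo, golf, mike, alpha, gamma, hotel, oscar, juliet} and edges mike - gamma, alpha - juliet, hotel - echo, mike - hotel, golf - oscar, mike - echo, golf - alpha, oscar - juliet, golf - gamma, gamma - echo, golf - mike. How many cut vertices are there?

Removing golf increases the component count from 1 to 2, so golf is a cut vertex.
By contrast removing oscar leaves 1 component; it is not a cut vertex. No other vertex is a cut vertex either.

1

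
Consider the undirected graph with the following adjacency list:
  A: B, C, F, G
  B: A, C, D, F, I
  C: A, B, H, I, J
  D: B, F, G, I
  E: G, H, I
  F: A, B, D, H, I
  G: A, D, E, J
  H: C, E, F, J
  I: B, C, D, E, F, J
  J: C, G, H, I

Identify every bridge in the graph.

none

The edges on the cycle A-C-H-F-A are not bridges since each lies on that cycle.
Every edge lies on some cycle, so there are no bridges.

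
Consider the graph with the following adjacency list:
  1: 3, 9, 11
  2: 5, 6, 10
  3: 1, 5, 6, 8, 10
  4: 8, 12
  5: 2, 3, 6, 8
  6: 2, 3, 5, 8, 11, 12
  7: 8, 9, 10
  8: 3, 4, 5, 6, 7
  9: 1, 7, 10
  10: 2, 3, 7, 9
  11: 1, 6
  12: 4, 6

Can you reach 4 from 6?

From 6 we can reach 1, 2, 3, 4, 5, 6, 7, 8, 9, 10, 11, 12, which includes 4.

Yes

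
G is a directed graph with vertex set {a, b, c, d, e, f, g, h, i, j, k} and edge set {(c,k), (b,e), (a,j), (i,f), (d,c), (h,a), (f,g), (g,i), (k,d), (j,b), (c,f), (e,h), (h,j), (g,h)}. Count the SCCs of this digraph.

3

{a, b, e, h, j} are all mutually reachable — one SCC of size 5.
{c, d, k} are all mutually reachable — one SCC of size 3.
{f, g, i} are all mutually reachable — one SCC of size 3.
That gives 3 strongly connected components.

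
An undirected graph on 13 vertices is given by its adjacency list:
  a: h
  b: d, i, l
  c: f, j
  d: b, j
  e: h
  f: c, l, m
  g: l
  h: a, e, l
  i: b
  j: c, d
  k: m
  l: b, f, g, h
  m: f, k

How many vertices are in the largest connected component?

13

Starting from a we can reach a, b, c, d, e, f, g, h, i, j, k, l, m. That is one component of size 13.
The largest has 13 vertices.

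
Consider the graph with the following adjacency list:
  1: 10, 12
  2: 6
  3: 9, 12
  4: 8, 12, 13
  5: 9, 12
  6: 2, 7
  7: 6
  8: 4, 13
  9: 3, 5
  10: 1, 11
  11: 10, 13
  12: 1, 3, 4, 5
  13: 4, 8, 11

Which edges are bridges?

The edges on the cycle 12-1-10-11-13-8-4-12 are not bridges since each lies on that cycle.
But removing 2-6 disconnects 2 from 6; removing 6-7 disconnects 6 from 7 — these are bridges.

2-6, 6-7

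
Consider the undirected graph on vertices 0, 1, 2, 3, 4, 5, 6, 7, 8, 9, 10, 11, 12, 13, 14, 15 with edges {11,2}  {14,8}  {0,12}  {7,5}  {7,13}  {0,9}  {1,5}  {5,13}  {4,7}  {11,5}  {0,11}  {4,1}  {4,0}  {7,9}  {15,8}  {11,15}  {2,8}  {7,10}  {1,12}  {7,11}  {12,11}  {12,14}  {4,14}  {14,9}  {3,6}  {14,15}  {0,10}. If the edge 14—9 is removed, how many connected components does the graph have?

14 and 9 are still connected via 14-4-7-9, so the component count stays at 2.

2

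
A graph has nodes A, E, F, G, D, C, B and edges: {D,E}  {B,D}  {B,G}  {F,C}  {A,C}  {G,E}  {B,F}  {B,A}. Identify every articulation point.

Removing B increases the component count from 1 to 2, so B is a cut vertex.
By contrast removing A leaves 1 component; it is not a cut vertex. No other vertex is a cut vertex either.

B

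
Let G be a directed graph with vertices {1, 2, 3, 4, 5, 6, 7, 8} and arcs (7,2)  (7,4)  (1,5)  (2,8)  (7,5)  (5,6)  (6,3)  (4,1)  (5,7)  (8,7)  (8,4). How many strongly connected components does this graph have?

3

{1, 2, 4, 5, 7, 8} are all mutually reachable — one SCC of size 6.
{6} is an SCC by itself.
{3} is an SCC by itself.
That gives 3 strongly connected components.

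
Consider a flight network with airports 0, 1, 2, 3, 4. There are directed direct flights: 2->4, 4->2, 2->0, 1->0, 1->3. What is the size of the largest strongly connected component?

{2, 4} are all mutually reachable — one SCC of size 2.
{3} is an SCC by itself.
{1} is an SCC by itself.
{0} is an SCC by itself.
The largest has 2 vertices.

2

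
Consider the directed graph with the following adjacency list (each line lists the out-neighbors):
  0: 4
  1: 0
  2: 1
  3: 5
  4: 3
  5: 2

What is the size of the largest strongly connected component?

{0, 1, 2, 3, 4, 5} are all mutually reachable — one SCC of size 6.
The largest has 6 vertices.

6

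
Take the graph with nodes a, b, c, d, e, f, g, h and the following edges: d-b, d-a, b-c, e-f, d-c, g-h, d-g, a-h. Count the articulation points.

1

Removing d increases the component count from 2 to 3, so d is a cut vertex.
By contrast removing b leaves 2 components; it is not a cut vertex. No other vertex is a cut vertex either.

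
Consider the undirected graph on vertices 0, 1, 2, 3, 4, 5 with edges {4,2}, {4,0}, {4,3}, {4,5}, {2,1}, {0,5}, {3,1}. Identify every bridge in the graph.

The edges on the cycle 4-0-5-4 are not bridges since each lies on that cycle.
Every edge lies on some cycle, so there are no bridges.

none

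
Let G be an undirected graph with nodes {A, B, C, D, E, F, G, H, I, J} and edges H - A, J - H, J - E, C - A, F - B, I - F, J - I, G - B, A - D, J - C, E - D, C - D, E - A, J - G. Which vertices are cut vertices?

J

Removing J increases the component count from 1 to 2, so J is a cut vertex.
By contrast removing E leaves 1 component; it is not a cut vertex. No other vertex is a cut vertex either.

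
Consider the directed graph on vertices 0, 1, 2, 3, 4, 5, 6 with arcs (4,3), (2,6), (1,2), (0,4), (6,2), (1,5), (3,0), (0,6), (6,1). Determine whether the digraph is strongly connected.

No

There is no directed path from 5 to 2, so the graph is not strongly connected.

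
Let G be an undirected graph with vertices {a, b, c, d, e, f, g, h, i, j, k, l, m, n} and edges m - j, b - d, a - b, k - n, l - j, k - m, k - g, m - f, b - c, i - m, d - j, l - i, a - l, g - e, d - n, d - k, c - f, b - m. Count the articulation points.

2

Removing g increases the component count from 2 to 3, so g is a cut vertex.
Removing k increases the component count from 2 to 3, so k is a cut vertex.
By contrast removing n leaves 2 components; it is not a cut vertex. No other vertex is a cut vertex either.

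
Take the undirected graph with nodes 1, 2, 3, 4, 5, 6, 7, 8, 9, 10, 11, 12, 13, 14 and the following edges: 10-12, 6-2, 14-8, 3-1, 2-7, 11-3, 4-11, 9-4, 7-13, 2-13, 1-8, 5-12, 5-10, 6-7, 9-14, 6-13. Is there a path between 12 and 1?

The component containing 12 is {5, 10, 12}, and 1 is not in it.

No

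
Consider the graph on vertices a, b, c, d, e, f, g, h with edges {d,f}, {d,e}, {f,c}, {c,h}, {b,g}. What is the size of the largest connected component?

5

a is isolated — a component by itself.
Starting from b we can reach b, g. That is one component of size 2.
Starting from c we can reach c, d, e, f, h. That is one component of size 5.
The largest has 5 vertices.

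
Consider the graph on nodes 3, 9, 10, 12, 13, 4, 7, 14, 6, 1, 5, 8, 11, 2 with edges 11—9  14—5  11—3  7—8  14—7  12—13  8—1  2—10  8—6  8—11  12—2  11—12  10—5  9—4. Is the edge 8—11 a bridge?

After removing 8—11, the path 8-7-14-5-10-2-12-11 still connects them, so the edge is not a bridge.

No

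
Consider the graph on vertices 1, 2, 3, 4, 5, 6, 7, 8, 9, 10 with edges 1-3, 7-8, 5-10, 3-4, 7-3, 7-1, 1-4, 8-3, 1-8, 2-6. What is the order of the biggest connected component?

9 is isolated — a component by itself.
Starting from 2 we can reach 2, 6. That is one component of size 2.
Starting from 5 we can reach 5, 10. That is one component of size 2.
Starting from 1 we can reach 1, 3, 4, 7, 8. That is one component of size 5.
The largest has 5 vertices.

5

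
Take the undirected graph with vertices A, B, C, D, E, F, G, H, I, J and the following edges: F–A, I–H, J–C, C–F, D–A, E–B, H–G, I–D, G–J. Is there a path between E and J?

The component containing E is {B, E}, and J is not in it.

No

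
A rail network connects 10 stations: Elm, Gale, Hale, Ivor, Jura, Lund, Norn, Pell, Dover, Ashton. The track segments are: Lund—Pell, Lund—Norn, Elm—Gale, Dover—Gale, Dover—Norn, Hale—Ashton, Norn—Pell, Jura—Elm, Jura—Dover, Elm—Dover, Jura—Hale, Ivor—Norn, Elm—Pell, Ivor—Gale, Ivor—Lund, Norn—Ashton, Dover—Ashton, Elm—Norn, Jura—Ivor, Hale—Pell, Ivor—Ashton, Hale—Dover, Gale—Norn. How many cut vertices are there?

Removing Lund, for instance, still leaves 1 component. No single vertex removal increases the component count — the graph has no articulation points.

0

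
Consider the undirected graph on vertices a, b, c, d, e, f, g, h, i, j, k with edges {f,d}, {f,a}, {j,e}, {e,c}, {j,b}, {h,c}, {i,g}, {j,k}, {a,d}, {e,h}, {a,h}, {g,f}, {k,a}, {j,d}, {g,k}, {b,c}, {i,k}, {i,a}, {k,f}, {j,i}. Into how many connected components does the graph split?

1

Starting from a we can reach a, b, c, d, e, f, g, h, i, j, k. That is one component of size 11.
Total: 1 component.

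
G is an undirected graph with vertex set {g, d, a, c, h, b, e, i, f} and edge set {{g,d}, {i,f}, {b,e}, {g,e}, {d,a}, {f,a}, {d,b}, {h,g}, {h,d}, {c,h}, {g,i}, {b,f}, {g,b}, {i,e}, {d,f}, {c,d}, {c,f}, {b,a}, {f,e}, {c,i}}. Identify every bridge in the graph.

The edges on the cycle g-i-e-g are not bridges since each lies on that cycle.
Every edge lies on some cycle, so there are no bridges.

none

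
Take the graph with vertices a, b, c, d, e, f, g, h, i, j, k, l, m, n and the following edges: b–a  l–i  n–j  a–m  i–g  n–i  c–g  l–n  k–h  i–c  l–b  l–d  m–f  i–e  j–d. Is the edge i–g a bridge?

After removing i–g, the path i-c-g still connects them, so the edge is not a bridge.

No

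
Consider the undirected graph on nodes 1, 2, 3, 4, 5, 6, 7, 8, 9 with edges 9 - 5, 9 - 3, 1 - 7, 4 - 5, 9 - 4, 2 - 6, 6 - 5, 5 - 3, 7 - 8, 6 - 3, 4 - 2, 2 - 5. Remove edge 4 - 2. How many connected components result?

4 and 2 are still connected via 4-5-2, so the component count stays at 2.

2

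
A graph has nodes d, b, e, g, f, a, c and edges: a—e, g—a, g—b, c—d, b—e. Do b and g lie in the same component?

Yes

From b we can reach a, b, e, g, which includes g.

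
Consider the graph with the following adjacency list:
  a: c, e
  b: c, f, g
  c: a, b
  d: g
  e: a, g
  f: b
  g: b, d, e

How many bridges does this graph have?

The edges on the cycle g-b-c-a-e-g are not bridges since each lies on that cycle.
But removing b-f disconnects b from f; removing g-d disconnects g from d — these are bridges.
That makes 2 bridges.

2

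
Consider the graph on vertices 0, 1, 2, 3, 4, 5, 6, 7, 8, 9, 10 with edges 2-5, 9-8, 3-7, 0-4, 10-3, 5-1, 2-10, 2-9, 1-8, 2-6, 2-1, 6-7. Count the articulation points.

1

Removing 2 increases the component count from 2 to 3, so 2 is a cut vertex.
By contrast removing 3 leaves 2 components; it is not a cut vertex. No other vertex is a cut vertex either.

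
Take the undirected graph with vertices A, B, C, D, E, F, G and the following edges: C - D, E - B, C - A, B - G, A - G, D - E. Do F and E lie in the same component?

The component containing F is {F}, and E is not in it.

No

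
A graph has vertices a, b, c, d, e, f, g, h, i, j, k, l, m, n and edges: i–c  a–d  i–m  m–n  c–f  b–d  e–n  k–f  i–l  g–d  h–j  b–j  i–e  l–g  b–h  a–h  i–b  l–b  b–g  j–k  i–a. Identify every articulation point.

Removing i increases the component count from 1 to 2, so i is a cut vertex.
By contrast removing j leaves 1 component; it is not a cut vertex. No other vertex is a cut vertex either.

i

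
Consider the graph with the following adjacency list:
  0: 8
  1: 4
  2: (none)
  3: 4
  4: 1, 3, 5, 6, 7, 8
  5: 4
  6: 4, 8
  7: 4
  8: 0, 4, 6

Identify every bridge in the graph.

The edges on the cycle 4-8-6-4 are not bridges since each lies on that cycle.
But removing 4-3 disconnects 4 from 3; removing 4-7 disconnects 4 from 7; removing 4-5 disconnects 4 from 5; removing 8-0 disconnects 8 from 0 — these are bridges.
In total 5 edges are bridges.

0-8, 1-4, 3-4, 4-5, 4-7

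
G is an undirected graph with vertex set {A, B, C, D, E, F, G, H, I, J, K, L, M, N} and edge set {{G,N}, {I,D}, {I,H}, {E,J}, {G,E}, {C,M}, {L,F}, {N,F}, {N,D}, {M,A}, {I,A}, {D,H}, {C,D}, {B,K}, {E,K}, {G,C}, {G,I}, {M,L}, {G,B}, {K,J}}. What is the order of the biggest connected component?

14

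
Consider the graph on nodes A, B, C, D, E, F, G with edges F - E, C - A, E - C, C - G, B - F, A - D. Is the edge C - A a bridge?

Yes

Removing C - A leaves no path between C and A: the component count goes from 1 to 2. So it is a bridge.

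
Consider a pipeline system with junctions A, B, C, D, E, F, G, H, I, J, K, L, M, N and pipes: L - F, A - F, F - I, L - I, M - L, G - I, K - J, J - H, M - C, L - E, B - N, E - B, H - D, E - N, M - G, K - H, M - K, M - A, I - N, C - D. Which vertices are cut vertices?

M

Removing M increases the component count from 1 to 2, so M is a cut vertex.
By contrast removing I leaves 1 component; it is not a cut vertex. No other vertex is a cut vertex either.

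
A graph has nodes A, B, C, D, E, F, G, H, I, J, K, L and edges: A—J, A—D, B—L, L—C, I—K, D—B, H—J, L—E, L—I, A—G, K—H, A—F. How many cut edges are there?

The edges on the cycle A-D-B-L-I-K-H-J-A are not bridges since each lies on that cycle.
But removing C—L disconnects C from L; removing E—L disconnects E from L; removing A—F disconnects A from F; removing A—G disconnects A from G — these are bridges.
That makes 4 bridges.

4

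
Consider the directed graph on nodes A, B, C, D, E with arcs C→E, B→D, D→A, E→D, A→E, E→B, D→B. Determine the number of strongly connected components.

2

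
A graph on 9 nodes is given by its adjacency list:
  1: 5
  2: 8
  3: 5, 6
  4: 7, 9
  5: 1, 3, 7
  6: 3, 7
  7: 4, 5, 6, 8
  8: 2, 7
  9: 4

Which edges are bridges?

The edges on the cycle 6-7-5-3-6 are not bridges since each lies on that cycle.
But removing 7-8 disconnects 7 from 8; removing 4-9 disconnects 4 from 9; removing 7-4 disconnects 7 from 4; removing 5-1 disconnects 5 from 1 — these are bridges.
In total 5 edges are bridges.

1-5, 2-8, 4-7, 4-9, 7-8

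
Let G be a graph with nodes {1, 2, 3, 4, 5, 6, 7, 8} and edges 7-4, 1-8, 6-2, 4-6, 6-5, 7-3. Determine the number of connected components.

2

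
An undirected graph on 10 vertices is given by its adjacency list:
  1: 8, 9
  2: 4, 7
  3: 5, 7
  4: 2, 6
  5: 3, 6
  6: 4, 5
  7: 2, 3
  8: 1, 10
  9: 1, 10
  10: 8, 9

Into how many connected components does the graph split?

2

Starting from 1 we can reach 1, 8, 9, 10. That is one component of size 4.
Starting from 2 we can reach 2, 3, 4, 5, 6, 7. That is one component of size 6.
Total: 2 components.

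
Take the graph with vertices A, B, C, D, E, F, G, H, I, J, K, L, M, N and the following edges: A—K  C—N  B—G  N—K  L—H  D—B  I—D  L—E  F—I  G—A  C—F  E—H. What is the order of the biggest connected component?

M is isolated — a component by itself.
J is isolated — a component by itself.
Starting from E we can reach E, H, L. That is one component of size 3.
Starting from A we can reach A, B, C, D, F, G, I, K, N. That is one component of size 9.
The largest has 9 vertices.

9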